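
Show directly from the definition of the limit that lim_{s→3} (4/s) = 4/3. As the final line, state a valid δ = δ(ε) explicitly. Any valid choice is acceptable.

Suppose ε > 0. We seek δ > 0 such that 0 < |s − 3| < δ implies |4/s − (4/3)| < ε.
|4/s − (4/3)| = 4·|3 − s|/(3·|s|) = 4|s − 3|/(3|s|).
Require δ ≤ 3/2 so that |s| > 3 − 3/2 = 3/2, hence 3|s| > 9/2.
Then |4/s − (4/3)| < 4|s − 3|/(9/2), which is < ε when |s − 3| < (9/8)ε.
Take δ = min(3/2, (9/8)ε). Then 0 < |s − 3| < δ gives both |s − 3| < 3/2 and |s − 3| < (9/8)ε, so |4/s − (4/3)| < ε.

δ = min(3/2, (9/8)ε)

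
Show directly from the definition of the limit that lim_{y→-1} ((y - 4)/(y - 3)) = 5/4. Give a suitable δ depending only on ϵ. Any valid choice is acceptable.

Let ϵ > 0. We want δ > 0 with 0 < |y + 1| < δ ⇒ |(y - 4)/(y - 3) − (5/4)| < ϵ.
Combining over a common denominator, (y - 4)/(y - 3) − (5/4) = [(y - 4)·(-4) − (-5)·(y - 3)] / [(-4)·(y - 3)] = 1(y + 1) / ((-4)(y - 3)).
So |(y - 4)/(y - 3) − (5/4)| = |y + 1| / (4·|y − 3|).
Require δ ≤ 2, so |y − 3| ≥ |-4| − |y + 1| > 4 − 2 = 2.
Hence |(y - 4)/(y - 3) − (5/4)| < |y + 1|/(4·2) = (1/8)|y + 1|, which is < ϵ once |y + 1| < 8ϵ.
Take δ = min(2, 8ϵ). Then 0 < |y + 1| < δ forces both bounds, so |(y - 4)/(y - 3) − (5/4)| < ϵ.

δ = min(2, 8ϵ)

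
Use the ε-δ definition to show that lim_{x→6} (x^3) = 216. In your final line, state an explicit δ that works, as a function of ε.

Let ε > 0 be given. We seek δ > 0 with 0 < |x − 6| < δ ⇒ |x^3 − 216| < ε.
Factor: x^3 − 216 = (x − 6)(x^2 + 6x + 36), so |x^3 − 216| = |x − 6|·|x^2 + 6x + 36|.
Restrict δ ≤ 1. Then |x − 6| < 1 gives |x| < 7, so by the triangle inequality |x^2 + 6x + 36| ≤ 7^2 + 6·7 + 36 = 127.
Hence |x^3 − 216| ≤ 127|x − 6|, which is < ε once |x − 6| < ε/127.
Take δ = min(1, ε/127). If 0 < |x − 6| < δ then both bounds hold and |x^3 − 216| ≤ 127|x − 6| < 127·(ε/127) = ε.

δ = min(1, ε/127)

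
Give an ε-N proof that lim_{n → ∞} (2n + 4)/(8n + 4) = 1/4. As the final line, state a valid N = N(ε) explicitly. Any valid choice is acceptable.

Let ε > 0. For n ≥ 1, |(2n + 4)/(8n + 4) − (1/4)| = |24|/(8(8n + 4)) = 24/(8(8n + 4)).
Since 8n + 4 ≥ 8n for n ≥ 1, this is ≤ 24/(8·8n) = (3/8)/n.
So |(2n + 4)/(8n + 4) − (1/4)| < ε whenever n > (3/8)/ε.
Take N = (3/8)/ε. If n > N then |(2n + 4)/(8n + 4) − (1/4)| ≤ (3/8)/n < ε.

N = (3/8)/ε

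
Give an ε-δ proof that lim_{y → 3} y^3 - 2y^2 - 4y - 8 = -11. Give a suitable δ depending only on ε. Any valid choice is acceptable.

δ = min(1, ε/21)

Let ε > 0. We want δ > 0 such that 0 < |y − 3| < δ implies |(y^3 - 2y^2 - 4y - 8) + 11| < ε.
(y^3 - 2y^2 - 4y - 8) + 11 = y^3 - 2y^2 - 4y + 3 = (y − 3)(y^2 + y - 1).
So |(y^3 - 2y^2 - 4y - 8) + 11| = |y − 3|·|y^2 + y - 1|.
Assume first that |y − 3| < 1, so |y| < 4. Then |y^2 + y - 1| ≤ 4^2 + 4 + 1 = 21.
Hence |(y^3 - 2y^2 - 4y - 8) + 11| ≤ 21|y − 3| < ε provided |y − 3| < ε/21.
Choosing δ = min(1, ε/21) ensures both conditions, hence |(y^3 - 2y^2 - 4y - 8) + 11| < ε.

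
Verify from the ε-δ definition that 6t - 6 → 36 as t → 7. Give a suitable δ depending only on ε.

Suppose ε > 0. We need δ > 0 so that 0 < |t − 7| < δ implies |(6t - 6) − 36| < ε.
Since (6t - 6) − 36 = 6(t − 7), we have |(6t - 6) − 36| = 6|t − 7|.
Thus it suffices that |t − 7| < ε/6.
Choosing δ = ε/6 gives |(6t - 6) − 36| = 6|t − 7| < ε whenever |t − 7| < δ.

δ = ε/6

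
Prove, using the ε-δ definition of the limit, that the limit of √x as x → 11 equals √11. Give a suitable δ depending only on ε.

δ = min(11, √11·ε)

Let ε > 0. We want δ > 0 such that 0 < |x − 11| < δ implies |√x − √11| < ε.
Multiplying by the conjugate, |√x − √11| = |x − 11|/(√x + √11).
Restrict δ ≤ 11 so that |x − 11| < 11 forces x > 0, and then √x + √11 > √11.
Hence |√x − √11| < |x − 11|/√11, which is < ε once |x − 11| < √11·ε.
Take δ = min(11, √11·ε). If 0 < |x − 11| < δ then x > 0 and |√x − √11| < |x − 11|/√11 < ε.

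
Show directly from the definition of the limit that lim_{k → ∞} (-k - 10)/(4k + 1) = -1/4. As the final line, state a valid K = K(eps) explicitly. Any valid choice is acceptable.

K = (39/16)/eps

Let eps > 0. For k ≥ 1, |(-k - 10)/(4k + 1) + 1/4| = |-39|/(4(4k + 1)) = 39/(4(4k + 1)).
Since 4k + 1 ≥ 4k for k ≥ 1, this is ≤ 39/(4·4k) = (39/16)/k.
So |(-k - 10)/(4k + 1) + 1/4| < eps whenever k > (39/16)/eps.
Take K = (39/16)/eps. If k > K then |(-k - 10)/(4k + 1) + 1/4| ≤ (39/16)/k < eps.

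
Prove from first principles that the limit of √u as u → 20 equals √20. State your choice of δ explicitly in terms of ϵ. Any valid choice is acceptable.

δ = min(20, √20·ϵ)

Let ϵ > 0. We want δ > 0 such that 0 < |u − 20| < δ implies |√u − √20| < ϵ.
Multiplying by the conjugate, |√u − √20| = |u − 20|/(√u + √20).
Restrict δ ≤ 20 so that |u − 20| < 20 forces u > 0, and then √u + √20 > √20.
Hence |√u − √20| < |u − 20|/√20, which is < ϵ once |u − 20| < √20·ϵ.
Take δ = min(20, √20·ϵ). If 0 < |u − 20| < δ then u > 0 and |√u − √20| < |u − 20|/√20 < ϵ.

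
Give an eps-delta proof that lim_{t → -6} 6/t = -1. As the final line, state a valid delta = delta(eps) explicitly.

delta = min(3, 3eps)

Suppose eps > 0. We seek delta > 0 such that 0 < |t + 6| < delta implies |6/t + 1| < eps.
|6/t + 1| = 6·|-6 − t|/(6·|t|) = 6|t + 6|/(6|t|).
Require delta ≤ 3 so that |t| > 6 − 3 = 3, hence 6|t| > 18.
Then |6/t + 1| < 6|t + 6|/18, which is < eps when |t + 6| < 3eps.
Take delta = min(3, 3eps). Then 0 < |t + 6| < delta gives both |t + 6| < 3 and |t + 6| < 3eps, so |6/t + 1| < eps.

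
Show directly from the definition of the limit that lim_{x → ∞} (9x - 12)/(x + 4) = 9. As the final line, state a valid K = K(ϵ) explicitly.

K = 48/ϵ

Let ϵ > 0. We seek K > 0 such that x > K implies |(9x - 12)/(x + 4) − 9| < ϵ.
(9x - 12)/(x + 4) − 9 = ((9x - 12) − 9(x + 4)) / ((x + 4)) = -48/((x + 4)).
For x > 0 we have x + 4 > x, so |(9x - 12)/(x + 4) − 9| = 48/((x + 4)) < 48/(x) = 48/x.
Thus |(9x - 12)/(x + 4) − 9| < ϵ whenever x > 48/ϵ.
Take K = 48/ϵ. If x > K then |(9x - 12)/(x + 4) − 9| < 48/x < ϵ.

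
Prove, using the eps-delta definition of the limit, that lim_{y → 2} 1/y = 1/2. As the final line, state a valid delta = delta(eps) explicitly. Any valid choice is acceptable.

delta = min(1, 2eps)

Fix eps > 0. We seek delta > 0 such that 0 < |y − 2| < delta implies |1/y − (1/2)| < eps.
|1/y − (1/2)| = |2 − y|/(2·|y|) = |y − 2|/(2|y|).
Require delta ≤ 1 so that |y| > 2 − 1 = 1, hence 2|y| > 2.
Then |1/y − (1/2)| < |y − 2|/2, which is < eps when |y − 2| < 2eps.
Take delta = min(1, 2eps). Then 0 < |y − 2| < delta gives both |y − 2| < 1 and |y − 2| < 2eps, so |1/y − (1/2)| < eps.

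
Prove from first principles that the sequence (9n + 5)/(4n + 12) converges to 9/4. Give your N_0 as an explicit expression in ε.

Let ε > 0. For n ≥ 1, |(9n + 5)/(4n + 12) − (9/4)| = |-88|/(4(4n + 12)) = 88/(4(4n + 12)).
Since 4n + 12 ≥ 4n for n ≥ 1, this is ≤ 88/(4·4n) = (11/2)/n.
So |(9n + 5)/(4n + 12) − (9/4)| < ε whenever n > (11/2)/ε.
Take N_0 = (11/2)/ε. If n > N_0 then |(9n + 5)/(4n + 12) − (9/4)| ≤ (11/2)/n < ε.

N_0 = (11/2)/ε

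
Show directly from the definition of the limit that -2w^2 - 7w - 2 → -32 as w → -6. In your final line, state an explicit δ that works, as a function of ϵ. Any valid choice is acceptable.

Let ϵ > 0. We want δ > 0 such that 0 < |w + 6| < δ implies |(-2w^2 - 7w - 2) + 32| < ϵ.
(-2w^2 - 7w - 2) + 32 = -2w^2 - 7w + 30 = (w + 6)(-2w + 5).
So |(-2w^2 - 7w - 2) + 32| = |w + 6|·|-2w + 5|.
Assume first that |w + 6| < 2, so |w| < 8. Then |-2w + 5| ≤ 2·8 + 5 = 21.
Hence |(-2w^2 - 7w - 2) + 32| ≤ 21|w + 6| < ϵ provided |w + 6| < ϵ/21.
Take δ = min(2, ϵ/21). Then 0 < |w + 6| < δ gives both |w + 6| < 2 and |w + 6| < ϵ/21, so |(-2w^2 - 7w - 2) + 32| < ϵ.

δ = min(2, ϵ/21)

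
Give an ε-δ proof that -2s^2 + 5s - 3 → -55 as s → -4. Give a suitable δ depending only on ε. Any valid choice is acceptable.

Fix ε > 0. We want δ > 0 such that 0 < |s + 4| < δ implies |(-2s^2 + 5s - 3) + 55| < ε.
(-2s^2 + 5s - 3) + 55 = -2s^2 + 5s + 52 = (s + 4)(-2s + 13).
So |(-2s^2 + 5s - 3) + 55| = |s + 4|·|-2s + 13|.
Assume first that |s + 4| < 1, so |s| < 5. Then |-2s + 13| ≤ 2·5 + 13 = 23.
Hence |(-2s^2 + 5s - 3) + 55| ≤ 23|s + 4| < ε provided |s + 4| < ε/23.
Choosing δ = min(1, ε/23) ensures both conditions, hence |(-2s^2 + 5s - 3) + 55| < ε.

δ = min(1, ε/23)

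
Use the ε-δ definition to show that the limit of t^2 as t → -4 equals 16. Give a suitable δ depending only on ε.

Let ε > 0 be given. We seek δ > 0 with 0 < |t + 4| < δ ⇒ |t^2 − 16| < ε.
Factor: t^2 − 16 = (t + 4)(t - 4), so |t^2 − 16| = |t + 4|·|t - 4|.
Impose δ ≤ 2 so that |t| < 6; then |t - 4| ≤ 10.
Hence |t^2 − 16| ≤ 10|t + 4|, which is < ε once |t + 4| < ε/10.
Take δ = min(2, ε/10). If 0 < |t + 4| < δ then both bounds hold and |t^2 − 16| ≤ 10|t + 4| < 10·(ε/10) = ε.

δ = min(2, ε/10)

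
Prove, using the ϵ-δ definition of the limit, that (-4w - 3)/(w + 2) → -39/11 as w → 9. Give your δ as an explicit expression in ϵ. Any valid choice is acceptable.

Suppose ϵ > 0. We want δ > 0 with 0 < |w − 9| < δ ⇒ |(-4w - 3)/(w + 2) + 39/11| < ϵ.
Combining over a common denominator, (-4w - 3)/(w + 2) + 39/11 = [(-4w - 3)·11 − (-39)·(w + 2)] / [11·(w + 2)] = -5(w − 9) / (11(w + 2)).
So |(-4w - 3)/(w + 2) + 39/11| = 5|w − 9| / (11·|w + 2|).
Restrict δ ≤ 11/2. Then |w − 9| < 11/2 gives |w + 2| = |(w − 9) + 11| ≥ 11 − 11/2 = 11/2.
Hence |(-4w - 3)/(w + 2) + 39/11| < 5|w − 9|/(11·(11/2)) = (10/121)|w − 9|, which is < ϵ once |w − 9| < (121/10)ϵ.
Take δ = min(11/2, (121/10)ϵ). Then 0 < |w − 9| < δ forces both bounds, so |(-4w - 3)/(w + 2) + 39/11| < ϵ.

δ = min(11/2, (121/10)ϵ)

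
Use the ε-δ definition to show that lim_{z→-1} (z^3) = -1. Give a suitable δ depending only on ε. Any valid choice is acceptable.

δ = min(1, ε/7)

Fix ε > 0. We seek δ > 0 with 0 < |z + 1| < δ ⇒ |z^3 + 1| < ε.
Factor: z^3 + 1 = (z + 1)(z^2 - z + 1), so |z^3 + 1| = |z + 1|·|z^2 - z + 1|.
Restrict δ ≤ 1. Then |z + 1| < 1 gives |z| < 2, so by the triangle inequality |z^2 - z + 1| ≤ 2^2 + 2 + 1 = 7.
Hence |z^3 + 1| ≤ 7|z + 1|, which is < ε once |z + 1| < ε/7.
Take δ = min(1, ε/7). If 0 < |z + 1| < δ then both bounds hold and |z^3 + 1| ≤ 7|z + 1| < 7·(ε/7) = ε.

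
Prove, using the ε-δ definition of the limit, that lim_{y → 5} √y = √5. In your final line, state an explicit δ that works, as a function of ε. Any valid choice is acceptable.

Fix ε > 0. We want δ > 0 such that 0 < |y − 5| < δ implies |√y − √5| < ε.
Multiplying by the conjugate, |√y − √5| = |y − 5|/(√y + √5).
Restrict δ ≤ 5 so that |y − 5| < 5 forces y > 0, and then √y + √5 > √5.
Hence |√y − √5| < |y − 5|/√5, which is < ε once |y − 5| < √5·ε.
Take δ = min(5, √5·ε). If 0 < |y − 5| < δ then y > 0 and |√y − √5| < |y − 5|/√5 < ε.

δ = min(5, √5·ε)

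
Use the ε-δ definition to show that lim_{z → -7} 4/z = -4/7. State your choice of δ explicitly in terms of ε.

Suppose ε > 0. We seek δ > 0 such that 0 < |z + 7| < δ implies |4/z + 4/7| < ε.
|4/z + 4/7| = 4·|-7 − z|/(7·|z|) = 4|z + 7|/(7|z|).
Require δ ≤ 7/2 so that |z| > 7 − 7/2 = 7/2, hence 7|z| > 49/2.
Then |4/z + 4/7| < 4|z + 7|/(49/2), which is < ε when |z + 7| < (49/8)ε.
Take δ = min(7/2, (49/8)ε). Then 0 < |z + 7| < δ gives both |z + 7| < 7/2 and |z + 7| < (49/8)ε, so |4/z + 4/7| < ε.

δ = min(7/2, (49/8)ε)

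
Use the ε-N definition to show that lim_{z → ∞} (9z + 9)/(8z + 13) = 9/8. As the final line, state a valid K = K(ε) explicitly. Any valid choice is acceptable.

Fix ε > 0. We seek K > 0 such that z > K implies |(9z + 9)/(8z + 13) − (9/8)| < ε.
(9z + 9)/(8z + 13) − (9/8) = (8(9z + 9) − 9(8z + 13)) / (8(8z + 13)) = -45/(8(8z + 13)).
For z > 0 we have 8z + 13 > 8z, so |(9z + 9)/(8z + 13) − (9/8)| = 45/(8(8z + 13)) < 45/(8·8z) = (45/64)/z.
Thus |(9z + 9)/(8z + 13) − (9/8)| < ε whenever z > (45/64)/ε.
Take K = (45/64)/ε. If z > K then |(9z + 9)/(8z + 13) − (9/8)| < (45/64)/z < ε.

K = (45/64)/ε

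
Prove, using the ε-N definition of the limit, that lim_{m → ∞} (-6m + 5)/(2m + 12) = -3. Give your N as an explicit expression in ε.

Fix ε > 0. For m ≥ 1, |(-6m + 5)/(2m + 12) + 3| = |82|/(2(2m + 12)) = 82/(2(2m + 12)).
Since 2m + 12 ≥ 2m for m ≥ 1, this is ≤ 82/(2·2m) = (41/2)/m.
So |(-6m + 5)/(2m + 12) + 3| < ε whenever m > (41/2)/ε.
Take N = (41/2)/ε. If m > N then |(-6m + 5)/(2m + 12) + 3| ≤ (41/2)/m < ε.

N = (41/2)/ε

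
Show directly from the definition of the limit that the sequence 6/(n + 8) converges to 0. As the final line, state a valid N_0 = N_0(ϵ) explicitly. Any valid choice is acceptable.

Let ϵ > 0. For n ≥ 1, |6/(n + 8) − 0| = 6/(n + 8) ≤ 6/n.
We need 6/n < ϵ, i.e. n > 6/ϵ.
Take N_0 = 6/ϵ. If n > N_0 then |6/(n + 8)| ≤ 6/n < ϵ.

N_0 = 6/ϵ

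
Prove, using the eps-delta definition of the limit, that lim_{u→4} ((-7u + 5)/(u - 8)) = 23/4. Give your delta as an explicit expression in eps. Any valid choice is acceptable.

Fix eps > 0. We want delta > 0 with 0 < |u − 4| < delta ⇒ |(-7u + 5)/(u - 8) − (23/4)| < eps.
Combining over a common denominator, (-7u + 5)/(u - 8) − (23/4) = [(-7u + 5)·(-4) − (-23)·(u - 8)] / [(-4)·(u - 8)] = 51(u − 4) / ((-4)(u - 8)).
So |(-7u + 5)/(u - 8) − (23/4)| = 51|u − 4| / (4·|u − 8|).
Require delta ≤ 2, so |u − 8| ≥ |-4| − |u − 4| > 4 − 2 = 2.
Hence |(-7u + 5)/(u - 8) − (23/4)| < 51|u − 4|/(4·2) = (51/8)|u − 4|, which is < eps once |u − 4| < (8/51)eps.
Take delta = min(2, (8/51)eps). Then 0 < |u − 4| < delta forces both bounds, so |(-7u + 5)/(u - 8) − (23/4)| < eps.

delta = min(2, (8/51)eps)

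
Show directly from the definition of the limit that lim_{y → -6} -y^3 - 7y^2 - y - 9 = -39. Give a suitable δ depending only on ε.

δ = min(2, ε/77)

Let ε > 0. We want δ > 0 such that 0 < |y + 6| < δ implies |(-y^3 - 7y^2 - y - 9) + 39| < ε.
(-y^3 - 7y^2 - y - 9) + 39 = -y^3 - 7y^2 - y + 30 = (y + 6)(-y^2 - y + 5).
So |(-y^3 - 7y^2 - y - 9) + 39| = |y + 6|·|-y^2 - y + 5|.
Require δ ≤ 2. Then |y + 6| < 2 gives |y| < 8, and by the triangle inequality |-y^2 - y + 5| ≤ 8^2 + 8 + 5 = 77.
Hence |(-y^3 - 7y^2 - y - 9) + 39| ≤ 77|y + 6| < ε provided |y + 6| < ε/77.
Take δ = min(2, ε/77). Then 0 < |y + 6| < δ gives both |y + 6| < 2 and |y + 6| < ε/77, so |(-y^3 - 7y^2 - y - 9) + 39| < ε.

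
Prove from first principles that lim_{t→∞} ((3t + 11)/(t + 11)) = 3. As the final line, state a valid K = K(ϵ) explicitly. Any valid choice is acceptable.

Let ϵ > 0. We seek K > 0 such that t > K implies |(3t + 11)/(t + 11) − 3| < ϵ.
(3t + 11)/(t + 11) − 3 = ((3t + 11) − 3(t + 11)) / ((t + 11)) = -22/((t + 11)).
For t > 0 we have t + 11 > t, so |(3t + 11)/(t + 11) − 3| = 22/((t + 11)) < 22/(t) = 22/t.
Thus |(3t + 11)/(t + 11) − 3| < ϵ whenever t > 22/ϵ.
Take K = 22/ϵ. If t > K then |(3t + 11)/(t + 11) − 3| < 22/t < ϵ.

K = 22/ϵ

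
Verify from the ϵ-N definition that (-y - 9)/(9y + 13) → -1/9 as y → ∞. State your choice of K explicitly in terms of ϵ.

K = (68/81)/ϵ

Fix ϵ > 0. We seek K > 0 such that y > K implies |(-y - 9)/(9y + 13) + 1/9| < ϵ.
(-y - 9)/(9y + 13) + 1/9 = (9(-y - 9) − (-1)(9y + 13)) / (9(9y + 13)) = -68/(9(9y + 13)).
For y > 0 we have 9y + 13 > 9y, so |(-y - 9)/(9y + 13) + 1/9| = 68/(9(9y + 13)) < 68/(9·9y) = (68/81)/y.
Thus |(-y - 9)/(9y + 13) + 1/9| < ϵ whenever y > (68/81)/ϵ.
Take K = (68/81)/ϵ. If y > K then |(-y - 9)/(9y + 13) + 1/9| < (68/81)/y < ϵ.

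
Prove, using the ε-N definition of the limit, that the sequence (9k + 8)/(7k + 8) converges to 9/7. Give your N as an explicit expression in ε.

Let ε > 0 be given. For k ≥ 1, |(9k + 8)/(7k + 8) − (9/7)| = |-16|/(7(7k + 8)) = 16/(7(7k + 8)).
Since 7k + 8 ≥ 7k for k ≥ 1, this is ≤ 16/(7·7k) = (16/49)/k.
So |(9k + 8)/(7k + 8) − (9/7)| < ε whenever k > (16/49)/ε.
Take N = (16/49)/ε. If k > N then |(9k + 8)/(7k + 8) − (9/7)| ≤ (16/49)/k < ε.

N = (16/49)/ε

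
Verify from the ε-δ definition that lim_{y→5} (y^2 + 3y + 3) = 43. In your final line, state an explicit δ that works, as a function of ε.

Let ε > 0 be given. We want δ > 0 such that 0 < |y − 5| < δ implies |(y^2 + 3y + 3) − 43| < ε.
(y^2 + 3y + 3) − 43 = y^2 + 3y - 40 = (y − 5)(y + 8).
So |(y^2 + 3y + 3) − 43| = |y − 5|·|y + 8|.
Assume first that |y − 5| < 1, so |y| < 6. Then |y + 8| ≤ 6 + 8 = 14.
Hence |(y^2 + 3y + 3) − 43| ≤ 14|y − 5| < ε provided |y − 5| < ε/14.
Take δ = min(1, ε/14). Then 0 < |y − 5| < δ gives both |y − 5| < 1 and |y − 5| < ε/14, so |(y^2 + 3y + 3) − 43| < ε.

δ = min(1, ε/14)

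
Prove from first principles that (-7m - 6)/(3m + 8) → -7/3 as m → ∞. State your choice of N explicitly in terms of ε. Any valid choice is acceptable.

Let ε > 0 be given. For m ≥ 1, |(-7m - 6)/(3m + 8) + 7/3| = |38|/(3(3m + 8)) = 38/(3(3m + 8)).
Since 3m + 8 ≥ 3m for m ≥ 1, this is ≤ 38/(3·3m) = (38/9)/m.
So |(-7m - 6)/(3m + 8) + 7/3| < ε whenever m > (38/9)/ε.
Take N = (38/9)/ε. If m > N then |(-7m - 6)/(3m + 8) + 7/3| ≤ (38/9)/m < ε.

N = (38/9)/ε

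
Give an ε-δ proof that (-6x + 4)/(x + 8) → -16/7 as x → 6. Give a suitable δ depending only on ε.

δ = min(7, (49/26)ε)

Let ε > 0 be given. We want δ > 0 with 0 < |x − 6| < δ ⇒ |(-6x + 4)/(x + 8) + 16/7| < ε.
Combining over a common denominator, (-6x + 4)/(x + 8) + 16/7 = [(-6x + 4)·14 − (-32)·(x + 8)] / [14·(x + 8)] = -52(x − 6) / (14(x + 8)).
So |(-6x + 4)/(x + 8) + 16/7| = 52|x − 6| / (14·|x + 8|).
Restrict δ ≤ 7. Then |x − 6| < 7 gives |x + 8| = |(x − 6) + 14| ≥ 14 − 7 = 7.
Hence |(-6x + 4)/(x + 8) + 16/7| < 52|x − 6|/(14·7) = (26/49)|x − 6|, which is < ε once |x − 6| < (49/26)ε.
Take δ = min(7, (49/26)ε). Then 0 < |x − 6| < δ forces both bounds, so |(-6x + 4)/(x + 8) + 16/7| < ε.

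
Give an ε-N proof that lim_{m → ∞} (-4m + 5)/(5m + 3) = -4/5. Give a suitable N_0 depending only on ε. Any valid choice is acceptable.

Suppose ε > 0. For m ≥ 1, |(-4m + 5)/(5m + 3) + 4/5| = |37|/(5(5m + 3)) = 37/(5(5m + 3)).
Since 5m + 3 ≥ 5m for m ≥ 1, this is ≤ 37/(5·5m) = (37/25)/m.
So |(-4m + 5)/(5m + 3) + 4/5| < ε whenever m > (37/25)/ε.
Take N_0 = (37/25)/ε. If m > N_0 then |(-4m + 5)/(5m + 3) + 4/5| ≤ (37/25)/m < ε.

N_0 = (37/25)/ε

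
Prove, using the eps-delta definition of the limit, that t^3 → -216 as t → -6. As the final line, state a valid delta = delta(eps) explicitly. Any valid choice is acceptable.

Let eps > 0 be given. We seek delta > 0 with 0 < |t + 6| < delta ⇒ |t^3 + 216| < eps.
Factor: t^3 + 216 = (t + 6)(t^2 - 6t + 36), so |t^3 + 216| = |t + 6|·|t^2 - 6t + 36|.
Impose delta ≤ 1 so that |t| < 7; then |t^2 - 6t + 36| ≤ 127.
Hence |t^3 + 216| ≤ 127|t + 6|, which is < eps once |t + 6| < eps/127.
Take delta = min(1, eps/127). If 0 < |t + 6| < delta then both bounds hold and |t^3 + 216| ≤ 127|t + 6| < 127·(eps/127) = eps.

delta = min(1, eps/127)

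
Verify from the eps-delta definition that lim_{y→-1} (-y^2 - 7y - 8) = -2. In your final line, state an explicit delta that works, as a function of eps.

delta = min(2, eps/9)

Fix eps > 0. We want delta > 0 such that 0 < |y + 1| < delta implies |(-y^2 - 7y - 8) + 2| < eps.
(-y^2 - 7y - 8) + 2 = -y^2 - 7y - 6 = (y + 1)(-y - 6).
So |(-y^2 - 7y - 8) + 2| = |y + 1|·|-y - 6|.
Require delta ≤ 2. Then |y + 1| < 2 gives |y| < 3, and by the triangle inequality |-y - 6| ≤ 3 + 6 = 9.
Hence |(-y^2 - 7y - 8) + 2| ≤ 9|y + 1| < eps provided |y + 1| < eps/9.
Choosing delta = min(2, eps/9) ensures both conditions, hence |(-y^2 - 7y - 8) + 2| < eps.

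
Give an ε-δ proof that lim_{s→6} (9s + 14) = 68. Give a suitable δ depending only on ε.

δ = ε/9

Let ε > 0 be given. We need δ > 0 so that 0 < |s − 6| < δ implies |(9s + 14) − 68| < ε.
|(9s + 14) − 68| = |9s - 54| = 9|s − 6|.
Thus it suffices that |s − 6| < ε/9.
Take δ = ε/9. If 0 < |s − 6| < δ then |(9s + 14) − 68| = 9|s − 6| < 9·(ε/9) = ε.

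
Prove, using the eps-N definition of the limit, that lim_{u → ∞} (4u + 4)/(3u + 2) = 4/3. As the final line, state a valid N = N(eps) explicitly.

Let eps > 0. We seek N > 0 such that u > N implies |(4u + 4)/(3u + 2) − (4/3)| < eps.
(4u + 4)/(3u + 2) − (4/3) = (3(4u + 4) − 4(3u + 2)) / (3(3u + 2)) = 4/(3(3u + 2)).
For u > 0 we have 3u + 2 > 3u, so |(4u + 4)/(3u + 2) − (4/3)| = 4/(3(3u + 2)) < 4/(3·3u) = (4/9)/u.
Thus |(4u + 4)/(3u + 2) − (4/3)| < eps whenever u > (4/9)/eps.
Take N = (4/9)/eps. If u > N then |(4u + 4)/(3u + 2) − (4/3)| < (4/9)/u < eps.

N = (4/9)/eps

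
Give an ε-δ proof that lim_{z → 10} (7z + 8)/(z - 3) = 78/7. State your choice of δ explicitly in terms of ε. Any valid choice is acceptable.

δ = min(7/2, (49/58)ε)

Let ε > 0. We want δ > 0 with 0 < |z − 10| < δ ⇒ |(7z + 8)/(z - 3) − (78/7)| < ε.
Combining over a common denominator, (7z + 8)/(z - 3) − (78/7) = [(7z + 8)·7 − 78·(z - 3)] / [7·(z - 3)] = -29(z − 10) / (7(z - 3)).
So |(7z + 8)/(z - 3) − (78/7)| = 29|z − 10| / (7·|z − 3|).
Restrict δ ≤ 7/2. Then |z − 10| < 7/2 gives |z − 3| = |(z − 10) + 7| ≥ 7 − 7/2 = 7/2.
Hence |(7z + 8)/(z - 3) − (78/7)| < 29|z − 10|/(7·(7/2)) = (58/49)|z − 10|, which is < ε once |z − 10| < (49/58)ε.
Take δ = min(7/2, (49/58)ε). Then 0 < |z − 10| < δ forces both bounds, so |(7z + 8)/(z - 3) − (78/7)| < ε.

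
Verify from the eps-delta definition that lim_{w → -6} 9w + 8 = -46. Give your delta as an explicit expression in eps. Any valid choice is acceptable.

delta = eps/9

Let eps > 0 be given. We need delta > 0 so that 0 < |w + 6| < delta implies |(9w + 8) + 46| < eps.
|(9w + 8) + 46| = |9w + 54| = 9|w + 6|.
So 9|w + 6| < eps exactly when |w + 6| < eps/9.
Choosing delta = eps/9 gives |(9w + 8) + 46| = 9|w + 6| < eps whenever |w + 6| < delta.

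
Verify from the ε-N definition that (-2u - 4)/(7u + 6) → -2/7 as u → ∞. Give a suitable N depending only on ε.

Suppose ε > 0. We seek N > 0 such that u > N implies |(-2u - 4)/(7u + 6) + 2/7| < ε.
(-2u - 4)/(7u + 6) + 2/7 = (7(-2u - 4) − (-2)(7u + 6)) / (7(7u + 6)) = -16/(7(7u + 6)).
For u > 0 we have 7u + 6 > 7u, so |(-2u - 4)/(7u + 6) + 2/7| = 16/(7(7u + 6)) < 16/(7·7u) = (16/49)/u.
Thus |(-2u - 4)/(7u + 6) + 2/7| < ε whenever u > (16/49)/ε.
Take N = (16/49)/ε. If u > N then |(-2u - 4)/(7u + 6) + 2/7| < (16/49)/u < ε.

N = (16/49)/ε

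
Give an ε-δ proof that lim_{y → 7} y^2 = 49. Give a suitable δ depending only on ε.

δ = min(1, ε/15)

Let ε > 0. We seek δ > 0 with 0 < |y − 7| < δ ⇒ |y^2 − 49| < ε.
Factor: y^2 − 49 = (y − 7)(y + 7), so |y^2 − 49| = |y − 7|·|y + 7|.
Restrict δ ≤ 1. Then |y − 7| < 1 gives |y| < 8, so by the triangle inequality |y + 7| ≤ 8 + 7 = 15.
Hence |y^2 − 49| ≤ 15|y − 7|, which is < ε once |y − 7| < ε/15.
Take δ = min(1, ε/15). If 0 < |y − 7| < δ then both bounds hold and |y^2 − 49| ≤ 15|y − 7| < 15·(ε/15) = ε.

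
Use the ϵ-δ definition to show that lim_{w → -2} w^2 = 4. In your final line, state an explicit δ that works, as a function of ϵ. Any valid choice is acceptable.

δ = min(2, ϵ/6)

Suppose ϵ > 0. We seek δ > 0 with 0 < |w + 2| < δ ⇒ |w^2 − 4| < ϵ.
Factor: w^2 − 4 = (w + 2)(w - 2), so |w^2 − 4| = |w + 2|·|w - 2|.
Restrict δ ≤ 2. Then |w + 2| < 2 gives |w| < 4, so by the triangle inequality |w - 2| ≤ 4 + 2 = 6.
Hence |w^2 − 4| ≤ 6|w + 2|, which is < ϵ once |w + 2| < ϵ/6.
Take δ = min(2, ϵ/6). If 0 < |w + 2| < δ then both bounds hold and |w^2 − 4| ≤ 6|w + 2| < 6·(ϵ/6) = ϵ.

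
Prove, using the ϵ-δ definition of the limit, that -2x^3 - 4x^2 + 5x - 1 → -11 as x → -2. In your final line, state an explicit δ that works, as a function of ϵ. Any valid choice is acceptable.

Let ϵ > 0. We want δ > 0 such that 0 < |x + 2| < δ implies |(-2x^3 - 4x^2 + 5x - 1) + 11| < ϵ.
(-2x^3 - 4x^2 + 5x - 1) + 11 = -2x^3 - 4x^2 + 5x + 10 = (x + 2)(-2x^2 + 5).
So |(-2x^3 - 4x^2 + 5x - 1) + 11| = |x + 2|·|-2x^2 + 5|.
Assume first that |x + 2| < 1, so |x| < 3. Then |-2x^2 + 5| ≤ 2·3^2 + 5 = 23.
Hence |(-2x^3 - 4x^2 + 5x - 1) + 11| ≤ 23|x + 2| < ϵ provided |x + 2| < ϵ/23.
Choosing δ = min(1, ϵ/23) ensures both conditions, hence |(-2x^3 - 4x^2 + 5x - 1) + 11| < ϵ.

δ = min(1, ϵ/23)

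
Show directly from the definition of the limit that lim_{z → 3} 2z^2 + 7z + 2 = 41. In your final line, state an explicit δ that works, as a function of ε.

Let ε > 0. We want δ > 0 such that 0 < |z − 3| < δ implies |(2z^2 + 7z + 2) − 41| < ε.
(2z^2 + 7z + 2) − 41 = 2z^2 + 7z - 39 = (z − 3)(2z + 13).
So |(2z^2 + 7z + 2) − 41| = |z − 3|·|2z + 13|.
Assume first that |z − 3| < 1, so |z| < 4. Then |2z + 13| ≤ 2·4 + 13 = 21.
Hence |(2z^2 + 7z + 2) − 41| ≤ 21|z − 3| < ε provided |z − 3| < ε/21.
Take δ = min(1, ε/21). Then 0 < |z − 3| < δ gives both |z − 3| < 1 and |z − 3| < ε/21, so |(2z^2 + 7z + 2) − 41| < ε.

δ = min(1, ε/21)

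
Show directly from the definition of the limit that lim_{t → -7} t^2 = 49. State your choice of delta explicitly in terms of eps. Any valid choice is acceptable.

Let eps > 0. We seek delta > 0 with 0 < |t + 7| < delta ⇒ |t^2 − 49| < eps.
Factor: t^2 − 49 = (t + 7)(t - 7), so |t^2 − 49| = |t + 7|·|t - 7|.
Restrict delta ≤ 1. Then |t + 7| < 1 gives |t| < 8, so by the triangle inequality |t - 7| ≤ 8 + 7 = 15.
Hence |t^2 − 49| ≤ 15|t + 7|, which is < eps once |t + 7| < eps/15.
Take delta = min(1, eps/15). If 0 < |t + 7| < delta then both bounds hold and |t^2 − 49| ≤ 15|t + 7| < 15·(eps/15) = eps.

delta = min(1, eps/15)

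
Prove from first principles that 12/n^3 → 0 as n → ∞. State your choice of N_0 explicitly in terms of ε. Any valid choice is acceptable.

N_0 = (12/ε)^{1/3}

Let ε > 0 be given. For n ≥ 1, |12/n^3 − 0| = 12/n^3.
12/n^3 < ε ⇔ n^3 > 12/ε ⇔ n > (12/ε)^{1/3}.
Take N_0 = (12/ε)^{1/3}. Then n > N_0 implies 12/n^3 < ε.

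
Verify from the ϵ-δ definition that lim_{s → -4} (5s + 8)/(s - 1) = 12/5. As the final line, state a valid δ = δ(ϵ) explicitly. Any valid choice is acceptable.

Fix ϵ > 0. We want δ > 0 with 0 < |s + 4| < δ ⇒ |(5s + 8)/(s - 1) − (12/5)| < ϵ.
Combining over a common denominator, (5s + 8)/(s - 1) − (12/5) = [(5s + 8)·(-5) − (-12)·(s - 1)] / [(-5)·(s - 1)] = -13(s + 4) / ((-5)(s - 1)).
So |(5s + 8)/(s - 1) − (12/5)| = 13|s + 4| / (5·|s − 1|).
Restrict δ ≤ 5/2. Then |s + 4| < 5/2 gives |s − 1| = |(s + 4) + (-5)| ≥ 5 − 5/2 = 5/2.
Hence |(5s + 8)/(s - 1) − (12/5)| < 13|s + 4|/(5·(5/2)) = (26/25)|s + 4|, which is < ϵ once |s + 4| < (25/26)ϵ.
Take δ = min(5/2, (25/26)ϵ). Then 0 < |s + 4| < δ forces both bounds, so |(5s + 8)/(s - 1) − (12/5)| < ϵ.

δ = min(5/2, (25/26)ϵ)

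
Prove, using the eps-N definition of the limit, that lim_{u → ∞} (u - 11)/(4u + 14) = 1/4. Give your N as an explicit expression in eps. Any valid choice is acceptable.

N = (29/8)/eps

Let eps > 0 be given. We seek N > 0 such that u > N implies |(u - 11)/(4u + 14) − (1/4)| < eps.
(u - 11)/(4u + 14) − (1/4) = (4(u - 11) − (4u + 14)) / (4(4u + 14)) = -58/(4(4u + 14)).
For u > 0 we have 4u + 14 > 4u, so |(u - 11)/(4u + 14) − (1/4)| = 58/(4(4u + 14)) < 58/(4·4u) = (29/8)/u.
Thus |(u - 11)/(4u + 14) − (1/4)| < eps whenever u > (29/8)/eps.
Take N = (29/8)/eps. If u > N then |(u - 11)/(4u + 14) − (1/4)| < (29/8)/u < eps.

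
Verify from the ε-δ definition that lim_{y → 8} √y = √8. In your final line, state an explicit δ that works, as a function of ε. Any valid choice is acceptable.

Suppose ε > 0. We want δ > 0 such that 0 < |y − 8| < δ implies |√y − √8| < ε.
Rationalise: √y − √8 = (y − 8)/(√y + √8), so |√y − √8| = |y − 8|/(√y + √8).
Restrict δ ≤ 8 so that |y − 8| < 8 forces y > 0, and then √y + √8 > √8.
Hence |√y − √8| < |y − 8|/√8, which is < ε once |y − 8| < √8·ε.
Take δ = min(8, √8·ε). If 0 < |y − 8| < δ then y > 0 and |√y − √8| < |y − 8|/√8 < ε.

δ = min(8, √8·ε)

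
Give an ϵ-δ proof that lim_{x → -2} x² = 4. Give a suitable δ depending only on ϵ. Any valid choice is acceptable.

δ = min(1, ϵ/5)

Let ϵ > 0 be given. We seek δ > 0 with 0 < |x + 2| < δ ⇒ |x² − 4| < ϵ.
Factor: x² − 4 = (x + 2)(x - 2), so |x² − 4| = |x + 2|·|x - 2|.
Restrict δ ≤ 1. Then |x + 2| < 1 gives |x| < 3, so by the triangle inequality |x - 2| ≤ 3 + 2 = 5.
Hence |x² − 4| ≤ 5|x + 2|, which is < ϵ once |x + 2| < ϵ/5.
Take δ = min(1, ϵ/5). If 0 < |x + 2| < δ then both bounds hold and |x² − 4| ≤ 5|x + 2| < 5·(ϵ/5) = ϵ.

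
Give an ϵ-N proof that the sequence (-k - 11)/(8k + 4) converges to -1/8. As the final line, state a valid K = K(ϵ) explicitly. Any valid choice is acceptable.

Let ϵ > 0 be given. For k ≥ 1, |(-k - 11)/(8k + 4) + 1/8| = |-84|/(8(8k + 4)) = 84/(8(8k + 4)).
Since 8k + 4 ≥ 8k for k ≥ 1, this is ≤ 84/(8·8k) = (21/16)/k.
So |(-k - 11)/(8k + 4) + 1/8| < ϵ whenever k > (21/16)/ϵ.
Take K = (21/16)/ϵ. If k > K then |(-k - 11)/(8k + 4) + 1/8| ≤ (21/16)/k < ϵ.

K = (21/16)/ϵ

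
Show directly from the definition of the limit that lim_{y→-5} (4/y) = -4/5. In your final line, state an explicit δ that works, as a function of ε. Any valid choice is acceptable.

δ = min(5/2, (25/8)ε)

Let ε > 0 be given. We seek δ > 0 such that 0 < |y + 5| < δ implies |4/y + 4/5| < ε.
|4/y + 4/5| = 4·|-5 − y|/(5·|y|) = 4|y + 5|/(5|y|).
Restrict δ ≤ 5/2. Then |y + 5| < 5/2 gives |y| > 5/2, so 5|y| > 25/2.
Then |4/y + 4/5| < 4|y + 5|/(25/2), which is < ε when |y + 5| < (25/8)ε.
Take δ = min(5/2, (25/8)ε). Then 0 < |y + 5| < δ gives both |y + 5| < 5/2 and |y + 5| < (25/8)ε, so |4/y + 4/5| < ε.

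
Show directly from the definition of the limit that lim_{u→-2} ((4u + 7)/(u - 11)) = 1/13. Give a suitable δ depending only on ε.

δ = min(13/2, (169/102)ε)

Fix ε > 0. We want δ > 0 with 0 < |u + 2| < δ ⇒ |(4u + 7)/(u - 11) − (1/13)| < ε.
Combining over a common denominator, (4u + 7)/(u - 11) − (1/13) = [(4u + 7)·(-13) − (-1)·(u - 11)] / [(-13)·(u - 11)] = -51(u + 2) / ((-13)(u - 11)).
So |(4u + 7)/(u - 11) − (1/13)| = 51|u + 2| / (13·|u − 11|).
Restrict δ ≤ 13/2. Then |u + 2| < 13/2 gives |u − 11| = |(u + 2) + (-13)| ≥ 13 − 13/2 = 13/2.
Hence |(4u + 7)/(u - 11) − (1/13)| < 51|u + 2|/(13·(13/2)) = (102/169)|u + 2|, which is < ε once |u + 2| < (169/102)ε.
Take δ = min(13/2, (169/102)ε). Then 0 < |u + 2| < δ forces both bounds, so |(4u + 7)/(u - 11) − (1/13)| < ε.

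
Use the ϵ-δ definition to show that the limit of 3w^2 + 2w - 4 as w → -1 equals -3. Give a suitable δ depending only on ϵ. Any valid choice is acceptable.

δ = min(1, ϵ/7)

Fix ϵ > 0. We want δ > 0 such that 0 < |w + 1| < δ implies |(3w^2 + 2w - 4) + 3| < ϵ.
(3w^2 + 2w - 4) + 3 = 3w^2 + 2w - 1 = (w + 1)(3w - 1).
So |(3w^2 + 2w - 4) + 3| = |w + 1|·|3w - 1|.
Assume first that |w + 1| < 1, so |w| < 2. Then |3w - 1| ≤ 3·2 + 1 = 7.
Hence |(3w^2 + 2w - 4) + 3| ≤ 7|w + 1| < ϵ provided |w + 1| < ϵ/7.
Take δ = min(1, ϵ/7). Then 0 < |w + 1| < δ gives both |w + 1| < 1 and |w + 1| < ϵ/7, so |(3w^2 + 2w - 4) + 3| < ϵ.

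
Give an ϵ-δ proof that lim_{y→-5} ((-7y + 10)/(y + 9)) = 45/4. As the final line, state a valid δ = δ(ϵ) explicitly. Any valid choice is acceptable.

Suppose ϵ > 0. We want δ > 0 with 0 < |y + 5| < δ ⇒ |(-7y + 10)/(y + 9) − (45/4)| < ϵ.
Combining over a common denominator, (-7y + 10)/(y + 9) − (45/4) = [(-7y + 10)·4 − 45·(y + 9)] / [4·(y + 9)] = -73(y + 5) / (4(y + 9)).
So |(-7y + 10)/(y + 9) − (45/4)| = 73|y + 5| / (4·|y + 9|).
Restrict δ ≤ 2. Then |y + 5| < 2 gives |y + 9| = |(y + 5) + 4| ≥ 4 − 2 = 2.
Hence |(-7y + 10)/(y + 9) − (45/4)| < 73|y + 5|/(4·2) = (73/8)|y + 5|, which is < ϵ once |y + 5| < (8/73)ϵ.
Take δ = min(2, (8/73)ϵ). Then 0 < |y + 5| < δ forces both bounds, so |(-7y + 10)/(y + 9) − (45/4)| < ϵ.

δ = min(2, (8/73)ϵ)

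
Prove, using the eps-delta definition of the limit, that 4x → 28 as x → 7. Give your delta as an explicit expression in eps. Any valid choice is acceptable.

delta = eps/4

Let eps > 0. We need delta > 0 so that 0 < |x − 7| < delta implies |(4x) − 28| < eps.
Since (4x) − 28 = 4(x − 7), we have |(4x) − 28| = 4|x − 7|.
Thus it suffices that |x − 7| < eps/4.
Take delta = eps/4. If 0 < |x − 7| < delta then |(4x) − 28| = 4|x − 7| < 4·(eps/4) = eps.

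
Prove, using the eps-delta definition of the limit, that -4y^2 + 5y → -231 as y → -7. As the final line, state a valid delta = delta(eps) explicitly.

Fix eps > 0. We want delta > 0 such that 0 < |y + 7| < delta implies |(-4y^2 + 5y) + 231| < eps.
(-4y^2 + 5y) + 231 = -4y^2 + 5y + 231 = (y + 7)(-4y + 33).
So |(-4y^2 + 5y) + 231| = |y + 7|·|-4y + 33|.
Assume first that |y + 7| < 2, so |y| < 9. Then |-4y + 33| ≤ 4·9 + 33 = 69.
Hence |(-4y^2 + 5y) + 231| ≤ 69|y + 7| < eps provided |y + 7| < eps/69.
Choosing delta = min(2, eps/69) ensures both conditions, hence |(-4y^2 + 5y) + 231| < eps.

delta = min(2, eps/69)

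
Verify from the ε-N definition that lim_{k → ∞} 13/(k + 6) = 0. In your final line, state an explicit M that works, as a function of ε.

M = 13/ε

Let ε > 0. For k ≥ 1, |13/(k + 6) − 0| = 13/(k + 6) ≤ 13/k.
We need 13/k < ε, i.e. k > 13/ε.
Take M = 13/ε. If k > M then |13/(k + 6)| ≤ 13/k < ε.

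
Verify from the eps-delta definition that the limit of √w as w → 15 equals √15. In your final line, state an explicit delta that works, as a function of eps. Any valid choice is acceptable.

Let eps > 0 be given. We want delta > 0 such that 0 < |w − 15| < delta implies |√w − √15| < eps.
Multiplying by the conjugate, |√w − √15| = |w − 15|/(√w + √15).
Restrict delta ≤ 15 so that |w − 15| < 15 forces w > 0, and then √w + √15 > √15.
Hence |√w − √15| < |w − 15|/√15, which is < eps once |w − 15| < √15·eps.
Take delta = min(15, √15·eps). If 0 < |w − 15| < delta then w > 0 and |√w − √15| < |w − 15|/√15 < eps.

delta = min(15, √15·eps)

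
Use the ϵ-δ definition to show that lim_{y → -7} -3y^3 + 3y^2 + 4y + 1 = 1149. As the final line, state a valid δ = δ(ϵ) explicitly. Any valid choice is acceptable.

δ = min(2, ϵ/623)

Let ϵ > 0. We want δ > 0 such that 0 < |y + 7| < δ implies |(-3y^3 + 3y^2 + 4y + 1) − 1149| < ϵ.
(-3y^3 + 3y^2 + 4y + 1) − 1149 = -3y^3 + 3y^2 + 4y - 1148 = (y + 7)(-3y^2 + 24y - 164).
So |(-3y^3 + 3y^2 + 4y + 1) − 1149| = |y + 7|·|-3y^2 + 24y - 164|.
Require δ ≤ 2. Then |y + 7| < 2 gives |y| < 9, and by the triangle inequality |-3y^2 + 24y - 164| ≤ 3·9^2 + 24·9 + 164 = 623.
Hence |(-3y^3 + 3y^2 + 4y + 1) − 1149| ≤ 623|y + 7| < ϵ provided |y + 7| < ϵ/623.
Choosing δ = min(2, ϵ/623) ensures both conditions, hence |(-3y^3 + 3y^2 + 4y + 1) − 1149| < ϵ.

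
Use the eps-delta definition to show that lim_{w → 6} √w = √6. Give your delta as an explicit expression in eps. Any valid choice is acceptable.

Suppose eps > 0. We want delta > 0 such that 0 < |w − 6| < delta implies |√w − √6| < eps.
Rationalise: √w − √6 = (w − 6)/(√w + √6), so |√w − √6| = |w − 6|/(√w + √6).
Restrict delta ≤ 6 so that |w − 6| < 6 forces w > 0, and then √w + √6 > √6.
Hence |√w − √6| < |w − 6|/√6, which is < eps once |w − 6| < √6·eps.
Take delta = min(6, √6·eps). If 0 < |w − 6| < delta then w > 0 and |√w − √6| < |w − 6|/√6 < eps.

delta = min(6, √6·eps)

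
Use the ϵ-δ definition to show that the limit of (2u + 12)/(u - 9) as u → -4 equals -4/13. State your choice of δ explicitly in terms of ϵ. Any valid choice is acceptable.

δ = min(13/2, (169/60)ϵ)

Suppose ϵ > 0. We want δ > 0 with 0 < |u + 4| < δ ⇒ |(2u + 12)/(u - 9) + 4/13| < ϵ.
Combining over a common denominator, (2u + 12)/(u - 9) + 4/13 = [(2u + 12)·(-13) − 4·(u - 9)] / [(-13)·(u - 9)] = -30(u + 4) / ((-13)(u - 9)).
So |(2u + 12)/(u - 9) + 4/13| = 30|u + 4| / (13·|u − 9|).
Restrict δ ≤ 13/2. Then |u + 4| < 13/2 gives |u − 9| = |(u + 4) + (-13)| ≥ 13 − 13/2 = 13/2.
Hence |(2u + 12)/(u - 9) + 4/13| < 30|u + 4|/(13·(13/2)) = (60/169)|u + 4|, which is < ϵ once |u + 4| < (169/60)ϵ.
Take δ = min(13/2, (169/60)ϵ). Then 0 < |u + 4| < δ forces both bounds, so |(2u + 12)/(u - 9) + 4/13| < ϵ.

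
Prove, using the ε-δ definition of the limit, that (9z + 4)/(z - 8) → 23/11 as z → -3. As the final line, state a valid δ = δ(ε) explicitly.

δ = min(11/2, (121/152)ε)

Let ε > 0 be given. We want δ > 0 with 0 < |z + 3| < δ ⇒ |(9z + 4)/(z - 8) − (23/11)| < ε.
Combining over a common denominator, (9z + 4)/(z - 8) − (23/11) = [(9z + 4)·(-11) − (-23)·(z - 8)] / [(-11)·(z - 8)] = -76(z + 3) / ((-11)(z - 8)).
So |(9z + 4)/(z - 8) − (23/11)| = 76|z + 3| / (11·|z − 8|).
Restrict δ ≤ 11/2. Then |z + 3| < 11/2 gives |z − 8| = |(z + 3) + (-11)| ≥ 11 − 11/2 = 11/2.
Hence |(9z + 4)/(z - 8) − (23/11)| < 76|z + 3|/(11·(11/2)) = (152/121)|z + 3|, which is < ε once |z + 3| < (121/152)ε.
Take δ = min(11/2, (121/152)ε). Then 0 < |z + 3| < δ forces both bounds, so |(9z + 4)/(z - 8) − (23/11)| < ε.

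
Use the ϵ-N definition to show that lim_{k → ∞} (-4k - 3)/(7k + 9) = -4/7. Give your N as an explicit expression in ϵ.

Let ϵ > 0. For k ≥ 1, |(-4k - 3)/(7k + 9) + 4/7| = |15|/(7(7k + 9)) = 15/(7(7k + 9)).
Since 7k + 9 ≥ 7k for k ≥ 1, this is ≤ 15/(7·7k) = (15/49)/k.
So |(-4k - 3)/(7k + 9) + 4/7| < ϵ whenever k > (15/49)/ϵ.
Take N = (15/49)/ϵ. If k > N then |(-4k - 3)/(7k + 9) + 4/7| ≤ (15/49)/k < ϵ.

N = (15/49)/ϵ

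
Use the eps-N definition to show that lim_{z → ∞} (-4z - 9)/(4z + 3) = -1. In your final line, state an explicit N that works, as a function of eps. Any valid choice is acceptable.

Suppose eps > 0. We seek N > 0 such that z > N implies |(-4z - 9)/(4z + 3) + 1| < eps.
(-4z - 9)/(4z + 3) + 1 = (4(-4z - 9) − (-4)(4z + 3)) / (4(4z + 3)) = -24/(4(4z + 3)).
For z > 0 we have 4z + 3 > 4z, so |(-4z - 9)/(4z + 3) + 1| = 24/(4(4z + 3)) < 24/(4·4z) = (3/2)/z.
Thus |(-4z - 9)/(4z + 3) + 1| < eps whenever z > (3/2)/eps.
Take N = (3/2)/eps. If z > N then |(-4z - 9)/(4z + 3) + 1| < (3/2)/z < eps.

N = (3/2)/eps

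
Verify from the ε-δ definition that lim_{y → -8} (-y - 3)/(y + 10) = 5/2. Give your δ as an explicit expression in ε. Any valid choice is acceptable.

Fix ε > 0. We want δ > 0 with 0 < |y + 8| < δ ⇒ |(-y - 3)/(y + 10) − (5/2)| < ε.
Combining over a common denominator, (-y - 3)/(y + 10) − (5/2) = [(-y - 3)·2 − 5·(y + 10)] / [2·(y + 10)] = -7(y + 8) / (2(y + 10)).
So |(-y - 3)/(y + 10) − (5/2)| = 7|y + 8| / (2·|y + 10|).
Require δ ≤ 1, so |y + 10| ≥ |2| − |y + 8| > 2 − 1 = 1.
Hence |(-y - 3)/(y + 10) − (5/2)| < 7|y + 8|/(2·1) = (7/2)|y + 8|, which is < ε once |y + 8| < (2/7)ε.
Take δ = min(1, (2/7)ε). Then 0 < |y + 8| < δ forces both bounds, so |(-y - 3)/(y + 10) − (5/2)| < ε.

δ = min(1, (2/7)ε)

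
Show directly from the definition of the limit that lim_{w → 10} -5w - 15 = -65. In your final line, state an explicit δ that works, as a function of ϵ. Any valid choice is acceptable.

Suppose ϵ > 0. We need δ > 0 so that 0 < |w − 10| < δ implies |(-5w - 15) + 65| < ϵ.
Since (-5w - 15) + 65 = -5(w − 10), we have |(-5w - 15) + 65| = 5|w − 10|.
Thus it suffices that |w − 10| < ϵ/5.
Take δ = ϵ/5. If 0 < |w − 10| < δ then |(-5w - 15) + 65| = 5|w − 10| < 5·(ϵ/5) = ϵ.

δ = ϵ/5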